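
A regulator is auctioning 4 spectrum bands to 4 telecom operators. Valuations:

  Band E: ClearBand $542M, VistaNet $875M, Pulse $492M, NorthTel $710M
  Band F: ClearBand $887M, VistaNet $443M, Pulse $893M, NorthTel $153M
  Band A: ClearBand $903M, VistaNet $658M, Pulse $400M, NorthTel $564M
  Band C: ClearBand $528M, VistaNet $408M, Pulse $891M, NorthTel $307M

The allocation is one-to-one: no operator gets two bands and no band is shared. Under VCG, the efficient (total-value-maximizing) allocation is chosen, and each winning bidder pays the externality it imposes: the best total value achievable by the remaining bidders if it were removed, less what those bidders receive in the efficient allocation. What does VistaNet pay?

VistaNet pays $164M.

Efficient allocation: ClearBand→Band F ($887M), VistaNet→Band E ($875M), Pulse→Band C ($891M), NorthTel→Band A ($564M); total welfare W = $3217M.
VistaNet receives Band E at value $875M, so the others get W − 875 = $2342M.
Without VistaNet: best allocation of the remaining 3 bidders over all 4 bands is ClearBand→Band A ($903M), Pulse→Band F ($893M), NorthTel→Band E ($710M), total $2506M.
VCG payment = (others' best without VistaNet) − (others' welfare with VistaNet) = 2506 − 2342 = $164M.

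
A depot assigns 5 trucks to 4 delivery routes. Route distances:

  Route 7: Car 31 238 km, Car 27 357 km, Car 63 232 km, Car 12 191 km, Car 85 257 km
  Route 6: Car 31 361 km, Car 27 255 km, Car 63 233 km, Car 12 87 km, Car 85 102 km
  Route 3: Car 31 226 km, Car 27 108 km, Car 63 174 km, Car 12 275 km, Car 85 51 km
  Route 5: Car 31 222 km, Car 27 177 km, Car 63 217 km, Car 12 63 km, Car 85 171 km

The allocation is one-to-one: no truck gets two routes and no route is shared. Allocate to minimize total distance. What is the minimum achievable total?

Minimum total: 505 km

Optimal: Car 63→Route 7 (232 km), Car 85→Route 6 (102 km), Car 27→Route 3 (108 km), Car 12→Route 5 (63 km) — total 232+102+108+63 = 505 km.
Column-greedy (each route in turn goes to its cheapest remaining truck) gives 618 km, worse by 113.
Swapping Car 12↔Car 63 (Car 12→Route 7 191 km, Car 63→Route 5 217 km) adds 113.
Every other assignment is strictly worse.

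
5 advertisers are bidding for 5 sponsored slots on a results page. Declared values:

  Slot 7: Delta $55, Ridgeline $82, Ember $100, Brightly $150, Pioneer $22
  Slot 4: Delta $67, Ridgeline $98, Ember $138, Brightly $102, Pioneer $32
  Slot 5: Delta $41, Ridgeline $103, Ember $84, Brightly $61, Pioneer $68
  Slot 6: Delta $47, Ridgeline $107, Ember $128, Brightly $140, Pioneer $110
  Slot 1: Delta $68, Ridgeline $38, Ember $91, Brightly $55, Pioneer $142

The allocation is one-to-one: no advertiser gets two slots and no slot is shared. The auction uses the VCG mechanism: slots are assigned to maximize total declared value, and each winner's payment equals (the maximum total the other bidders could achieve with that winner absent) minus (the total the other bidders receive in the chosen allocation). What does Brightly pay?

Efficient allocation: Delta→Slot 4 ($67), Ridgeline→Slot 5 ($103), Ember→Slot 6 ($128), Brightly→Slot 7 ($150), Pioneer→Slot 1 ($142); total welfare W = $590.
Brightly receives Slot 7 at value $150, so the others get W − 150 = $440.
Without Brightly: best allocation of the remaining 4 bidders over all 5 slots is Delta→Slot 7 ($55), Ridgeline→Slot 6 ($107), Ember→Slot 4 ($138), Pioneer→Slot 1 ($142), total $442.
VCG payment = (others' best without Brightly) − (others' welfare with Brightly) = 442 − 440 = $2.

Brightly pays $2.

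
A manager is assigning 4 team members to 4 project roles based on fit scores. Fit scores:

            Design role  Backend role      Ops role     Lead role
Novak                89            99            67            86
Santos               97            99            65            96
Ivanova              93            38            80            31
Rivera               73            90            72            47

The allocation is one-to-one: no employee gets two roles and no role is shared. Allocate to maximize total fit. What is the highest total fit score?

Optimal: Novak→Backend role (99 pts), Santos→Lead role (96 pts), Ivanova→Design role (93 pts), Rivera→Ops role (72 pts) — total 99+96+93+72 = 360 pts.
Max-entry greedy (repeatedly take the single best remaining cell) gives 323 pts, worse by 37.
Checked against all permutations: 360 pts is optimal.

Maximum total: 360 pts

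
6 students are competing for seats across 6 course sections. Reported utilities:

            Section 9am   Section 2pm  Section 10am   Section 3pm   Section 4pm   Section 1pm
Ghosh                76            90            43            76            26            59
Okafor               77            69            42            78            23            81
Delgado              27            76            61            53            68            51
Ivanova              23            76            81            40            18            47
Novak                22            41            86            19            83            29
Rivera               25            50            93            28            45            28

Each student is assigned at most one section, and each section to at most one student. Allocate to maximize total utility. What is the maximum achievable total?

Optimal: Ghosh→Section 9am (76 points), Okafor→Section 1pm (81 points), Delgado→Section 3pm (53 points), Ivanova→Section 2pm (76 points), Novak→Section 4pm (83 points), Rivera→Section 10am (93 points) — total 76+81+53+76+83+93 = 462 points.
Row-greedy (each student in turn takes its best remaining section) gives 370 points, worse by 92.
Next-best assignment: Ghosh→Section 9am, Okafor→Section 3pm, Delgado→Section 1pm, Ivanova→Section 2pm, Novak→Section 4pm, Rivera→Section 10am = 457 points.
No other one-to-one assignment exceeds 462 points.

Max total: 462 points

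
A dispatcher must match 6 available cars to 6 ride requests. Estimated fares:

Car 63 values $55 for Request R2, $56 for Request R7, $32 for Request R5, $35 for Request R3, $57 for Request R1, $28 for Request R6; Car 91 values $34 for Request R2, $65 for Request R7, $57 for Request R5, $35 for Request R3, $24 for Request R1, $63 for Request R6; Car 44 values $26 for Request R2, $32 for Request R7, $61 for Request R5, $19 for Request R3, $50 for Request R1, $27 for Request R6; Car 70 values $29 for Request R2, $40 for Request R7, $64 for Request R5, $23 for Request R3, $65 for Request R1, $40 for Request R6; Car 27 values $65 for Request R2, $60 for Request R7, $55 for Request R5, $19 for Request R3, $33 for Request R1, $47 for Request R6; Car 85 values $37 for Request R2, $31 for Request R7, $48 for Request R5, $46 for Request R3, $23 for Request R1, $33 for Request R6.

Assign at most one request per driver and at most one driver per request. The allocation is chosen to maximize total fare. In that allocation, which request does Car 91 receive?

Optimal: Car 63→Request R7 ($56), Car 91→Request R6 ($63), Car 44→Request R5 ($61), Car 70→Request R1 ($65), Car 27→Request R2 ($65), Car 85→Request R3 ($46) — total 56+63+61+65+65+46 = $356.
Column-greedy (each request in turn goes to its best remaining driver) gives $324, worse by 32.
Next-best assignment: Car 63→Request R2, Car 91→Request R6, Car 44→Request R5, Car 70→Request R1, Car 27→Request R7, Car 85→Request R3 = $350.
Swapping Car 70↔Car 91 (Car 70→Request R6 $40, Car 91→Request R1 $24) loses 64.
Checked against all permutations: $356 is optimal.
Car 91's own top request is Request R7 ($65), but forcing Car 91→Request R7 and reassigning the rest optimally gives only $339 — worse by 17.

Car 91 receives Request R6.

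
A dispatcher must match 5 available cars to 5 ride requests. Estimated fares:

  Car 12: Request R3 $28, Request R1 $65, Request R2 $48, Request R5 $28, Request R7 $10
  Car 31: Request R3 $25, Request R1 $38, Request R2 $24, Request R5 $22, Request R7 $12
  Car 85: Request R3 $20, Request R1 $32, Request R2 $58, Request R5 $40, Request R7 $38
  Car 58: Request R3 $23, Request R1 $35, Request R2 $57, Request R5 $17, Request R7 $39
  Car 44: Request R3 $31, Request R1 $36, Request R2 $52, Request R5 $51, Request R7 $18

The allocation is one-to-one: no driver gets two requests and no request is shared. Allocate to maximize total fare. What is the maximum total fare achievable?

Maximum total: $238

This is the linear assignment problem.
Optimal: Car 12→Request R1 ($65), Car 31→Request R3 ($25), Car 85→Request R2 ($58), Car 58→Request R7 ($39), Car 44→Request R5 ($51) — total 65+25+58+39+51 = $238.
Checked against all permutations: $238 is optimal.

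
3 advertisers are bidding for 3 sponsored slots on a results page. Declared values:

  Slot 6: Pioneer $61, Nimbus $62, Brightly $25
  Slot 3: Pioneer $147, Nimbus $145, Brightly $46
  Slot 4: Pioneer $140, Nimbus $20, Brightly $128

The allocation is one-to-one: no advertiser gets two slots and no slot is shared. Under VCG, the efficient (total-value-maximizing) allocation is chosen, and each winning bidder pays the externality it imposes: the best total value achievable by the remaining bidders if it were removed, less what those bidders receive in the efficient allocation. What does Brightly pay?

Efficient allocation: Pioneer→Slot 3 ($147), Nimbus→Slot 6 ($62), Brightly→Slot 4 ($128); total welfare W = $337.
Brightly receives Slot 4 at value $128, so the others get W − 128 = $209.
Without Brightly: best allocation of the remaining 2 bidders over all 3 slots is Pioneer→Slot 4 ($140), Nimbus→Slot 3 ($145), total $285.
VCG payment = (others' best without Brightly) − (others' welfare with Brightly) = 285 − 209 = $76.

Brightly pays $76.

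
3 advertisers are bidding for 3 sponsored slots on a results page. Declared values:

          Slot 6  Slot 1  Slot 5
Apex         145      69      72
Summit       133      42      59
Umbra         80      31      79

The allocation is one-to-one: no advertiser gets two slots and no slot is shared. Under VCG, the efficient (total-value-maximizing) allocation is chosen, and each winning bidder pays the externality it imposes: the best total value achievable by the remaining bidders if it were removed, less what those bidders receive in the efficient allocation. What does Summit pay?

Summit pays $76.

Efficient allocation: Apex→Slot 1 ($69), Summit→Slot 6 ($133), Umbra→Slot 5 ($79); total welfare W = $281.
Summit receives Slot 6 at value $133, so the others get W − 133 = $148.
Without Summit: best allocation of the remaining 2 bidders over all 3 slots is Apex→Slot 6 ($145), Umbra→Slot 5 ($79), total $224.
VCG payment = (others' best without Summit) − (others' welfare with Summit) = 224 − 148 = $76.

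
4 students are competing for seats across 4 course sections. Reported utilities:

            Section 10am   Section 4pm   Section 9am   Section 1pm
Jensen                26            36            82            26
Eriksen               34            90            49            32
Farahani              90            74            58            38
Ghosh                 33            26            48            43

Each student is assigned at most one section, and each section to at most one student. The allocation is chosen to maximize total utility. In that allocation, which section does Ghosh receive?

Optimal: Jensen→Section 9am (82 points), Eriksen→Section 4pm (90 points), Farahani→Section 10am (90 points), Ghosh→Section 1pm (43 points) — total 82+90+90+43 = 305 points.
Next-best assignment: Jensen→Section 1pm, Eriksen→Section 4pm, Farahani→Section 10am, Ghosh→Section 9am = 254 points.
Ghosh's own top section is Section 9am (48 points), but forcing Ghosh→Section 9am and reassigning the rest optimally gives only 254 points — worse by 51.

Ghosh receives Section 1pm.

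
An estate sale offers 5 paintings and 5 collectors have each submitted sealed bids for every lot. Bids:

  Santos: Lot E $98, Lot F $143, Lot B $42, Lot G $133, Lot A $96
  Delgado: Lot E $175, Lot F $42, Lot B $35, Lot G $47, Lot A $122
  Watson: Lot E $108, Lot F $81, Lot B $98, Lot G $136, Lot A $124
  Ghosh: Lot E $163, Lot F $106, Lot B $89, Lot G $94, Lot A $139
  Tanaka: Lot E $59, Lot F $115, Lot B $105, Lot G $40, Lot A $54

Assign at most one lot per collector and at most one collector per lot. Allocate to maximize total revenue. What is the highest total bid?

Max total: $698

Optimal: Santos→Lot F ($143), Delgado→Lot E ($175), Watson→Lot G ($136), Ghosh→Lot A ($139), Tanaka→Lot B ($105) — total 143+175+136+139+105 = $698.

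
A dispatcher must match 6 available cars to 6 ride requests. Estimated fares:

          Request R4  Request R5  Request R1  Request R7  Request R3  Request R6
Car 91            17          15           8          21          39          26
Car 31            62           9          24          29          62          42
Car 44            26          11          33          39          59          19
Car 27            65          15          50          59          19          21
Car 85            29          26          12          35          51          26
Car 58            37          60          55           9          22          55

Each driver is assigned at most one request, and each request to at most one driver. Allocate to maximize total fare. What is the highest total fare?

Optimal: Car 91→Request R6 ($26), Car 31→Request R4 ($62), Car 44→Request R3 ($59), Car 27→Request R1 ($50), Car 85→Request R7 ($35), Car 58→Request R5 ($60) — total 26+62+59+50+35+60 = $292.
Column-greedy (each request in turn goes to its best remaining driver) gives $281, worse by 11.
Every other assignment is strictly worse.

Max total: $292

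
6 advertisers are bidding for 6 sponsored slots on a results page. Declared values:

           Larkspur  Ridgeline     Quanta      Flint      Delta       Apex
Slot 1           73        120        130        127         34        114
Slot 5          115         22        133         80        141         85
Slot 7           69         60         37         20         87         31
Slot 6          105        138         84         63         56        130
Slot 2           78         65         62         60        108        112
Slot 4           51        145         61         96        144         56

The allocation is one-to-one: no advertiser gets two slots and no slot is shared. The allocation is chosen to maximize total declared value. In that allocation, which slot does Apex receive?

Apex receives Slot 2.

Optimal: Larkspur→Slot 7 ($69), Ridgeline→Slot 6 ($138), Quanta→Slot 5 ($133), Flint→Slot 1 ($127), Delta→Slot 4 ($144), Apex→Slot 2 ($112) — total 69+138+133+127+144+112 = $723.
Row-greedy (each advertiser in turn takes its best remaining slot) gives $592, worse by 131.
Apex's own top slot is Slot 6 ($130), but forcing Apex→Slot 6 and reassigning the rest optimally gives only $712 — worse by 11.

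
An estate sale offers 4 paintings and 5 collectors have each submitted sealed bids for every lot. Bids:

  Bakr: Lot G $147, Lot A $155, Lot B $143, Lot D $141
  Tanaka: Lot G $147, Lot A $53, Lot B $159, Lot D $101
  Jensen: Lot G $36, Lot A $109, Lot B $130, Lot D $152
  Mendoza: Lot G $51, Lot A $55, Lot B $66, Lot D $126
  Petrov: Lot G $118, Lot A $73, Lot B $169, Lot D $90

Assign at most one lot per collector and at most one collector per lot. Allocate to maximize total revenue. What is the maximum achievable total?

Optimal: Tanaka→Lot G ($147), Bakr→Lot A ($155), Petrov→Lot B ($169), Jensen→Lot D ($152) — total 147+155+169+152 = $623.
Row-greedy (each collector in turn takes its best remaining lot) gives $517, worse by 106.

Max total: $623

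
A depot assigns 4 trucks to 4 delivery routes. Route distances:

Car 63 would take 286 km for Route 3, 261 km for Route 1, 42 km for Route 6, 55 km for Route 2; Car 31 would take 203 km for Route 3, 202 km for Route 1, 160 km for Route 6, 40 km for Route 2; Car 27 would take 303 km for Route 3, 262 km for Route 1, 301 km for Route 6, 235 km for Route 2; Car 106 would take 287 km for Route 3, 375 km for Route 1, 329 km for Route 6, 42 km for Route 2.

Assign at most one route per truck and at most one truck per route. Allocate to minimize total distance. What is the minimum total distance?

Optimal: Car 63→Route 6 (42 km), Car 31→Route 3 (203 km), Car 27→Route 1 (262 km), Car 106→Route 2 (42 km) — total 42+203+262+42 = 549 km.
Row-greedy (each truck in turn takes its cheapest remaining route) gives 631 km, worse by 82.
Swapping Car 63↔Car 27 (Car 63→Route 1 261 km, Car 27→Route 6 301 km) adds 258.

Min total: 549 km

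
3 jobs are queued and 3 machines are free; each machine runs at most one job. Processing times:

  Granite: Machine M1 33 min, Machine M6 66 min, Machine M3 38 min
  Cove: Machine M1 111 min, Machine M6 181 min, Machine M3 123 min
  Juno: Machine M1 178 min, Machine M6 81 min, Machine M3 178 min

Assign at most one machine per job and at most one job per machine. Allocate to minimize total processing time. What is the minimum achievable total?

Min total: 230 min

Optimal: Granite→Machine M3 (38 min), Cove→Machine M1 (111 min), Juno→Machine M6 (81 min) — total 38+111+81 = 230 min.
Row-greedy (each job in turn takes its cheapest remaining machine) gives 237 min, worse by 7.
No other one-to-one assignment undercuts 230 min.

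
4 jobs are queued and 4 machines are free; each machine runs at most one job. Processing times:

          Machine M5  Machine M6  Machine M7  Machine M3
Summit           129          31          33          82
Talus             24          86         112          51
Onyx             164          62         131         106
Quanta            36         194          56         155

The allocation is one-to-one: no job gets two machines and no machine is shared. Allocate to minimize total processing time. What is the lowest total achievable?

Min total: 182 min

Optimal: Summit→Machine M7 (33 min), Talus→Machine M3 (51 min), Onyx→Machine M6 (62 min), Quanta→Machine M5 (36 min) — total 33+51+62+36 = 182 min.
Min-entry greedy (repeatedly take the single cheapest remaining cell) gives 217 min, worse by 35.
Next-best assignment: Summit→Machine M6, Talus→Machine M5, Onyx→Machine M3, Quanta→Machine M7 = 217 min.
Swapping Summit↔Talus (Summit→Machine M3 82 min, Talus→Machine M7 112 min) adds 110.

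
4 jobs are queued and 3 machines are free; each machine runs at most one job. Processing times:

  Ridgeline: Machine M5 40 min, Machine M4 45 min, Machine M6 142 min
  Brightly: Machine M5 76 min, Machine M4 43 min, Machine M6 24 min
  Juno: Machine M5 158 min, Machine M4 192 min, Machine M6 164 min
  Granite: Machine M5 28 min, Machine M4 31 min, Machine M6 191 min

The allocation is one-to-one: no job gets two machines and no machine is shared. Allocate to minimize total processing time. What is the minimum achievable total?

Optimal: Ridgeline→Machine M5 (40 min), Granite→Machine M4 (31 min), Brightly→Machine M6 (24 min) — total 40+31+24 = 95 min.
Row-greedy (each job in turn takes its cheapest remaining machine) gives 256 min, worse by 161.
Every other assignment is strictly worse.

Min total: 95 min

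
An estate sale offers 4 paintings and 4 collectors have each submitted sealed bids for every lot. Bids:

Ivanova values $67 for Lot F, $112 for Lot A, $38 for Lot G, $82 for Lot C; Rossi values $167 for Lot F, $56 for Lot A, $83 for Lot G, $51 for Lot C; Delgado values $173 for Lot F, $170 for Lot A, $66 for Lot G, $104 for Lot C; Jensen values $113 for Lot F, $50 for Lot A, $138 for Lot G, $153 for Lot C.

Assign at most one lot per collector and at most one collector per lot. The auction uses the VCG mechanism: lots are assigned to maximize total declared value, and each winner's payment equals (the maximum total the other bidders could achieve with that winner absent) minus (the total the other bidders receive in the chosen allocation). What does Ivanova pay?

Efficient allocation: Ivanova→Lot C ($82), Rossi→Lot F ($167), Delgado→Lot A ($170), Jensen→Lot G ($138); total welfare W = $557.
Ivanova receives Lot C at value $82, so the others get W − 82 = $475.
Without Ivanova: best allocation of the remaining 3 bidders over all 4 lots is Rossi→Lot F ($167), Delgado→Lot A ($170), Jensen→Lot C ($153), total $490.
VCG payment = (others' best without Ivanova) − (others' welfare with Ivanova) = 490 − 475 = $15.

Ivanova pays $15.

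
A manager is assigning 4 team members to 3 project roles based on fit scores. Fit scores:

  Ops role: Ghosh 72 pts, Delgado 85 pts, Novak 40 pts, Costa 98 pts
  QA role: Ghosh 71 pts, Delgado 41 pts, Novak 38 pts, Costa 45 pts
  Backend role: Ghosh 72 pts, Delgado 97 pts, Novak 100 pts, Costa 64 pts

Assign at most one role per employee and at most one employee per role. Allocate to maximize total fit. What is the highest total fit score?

Optimal: Costa→Ops role (98 pts), Ghosh→QA role (71 pts), Novak→Backend role (100 pts) — total 98+71+100 = 269 pts.
Row-greedy (each employee in turn takes its best remaining role) gives 207 pts, worse by 62.
Swapping Ghosh↔Costa (Ghosh→Ops role 72 pts, Costa→QA role 45 pts) loses 52.
Every other assignment is strictly worse.

Maximum total: 269 pts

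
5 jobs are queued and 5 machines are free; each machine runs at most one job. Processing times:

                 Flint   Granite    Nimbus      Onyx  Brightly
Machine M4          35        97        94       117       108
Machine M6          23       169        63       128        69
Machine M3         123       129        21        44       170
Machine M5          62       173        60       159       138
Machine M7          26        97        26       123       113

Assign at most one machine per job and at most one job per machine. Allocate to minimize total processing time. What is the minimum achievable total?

Min total: 296 min

This is the linear assignment problem.
Optimal: Flint→Machine M7 (26 min), Granite→Machine M4 (97 min), Nimbus→Machine M5 (60 min), Onyx→Machine M3 (44 min), Brightly→Machine M6 (69 min) — total 26+97+60+44+69 = 296 min.
Row-greedy (each job in turn takes its cheapest remaining machine) gives 402 min, worse by 106.
Next-best assignment: Flint→Machine M5, Granite→Machine M4, Nimbus→Machine M7, Onyx→Machine M3, Brightly→Machine M6 = 298 min.
No other one-to-one assignment undercuts 296 min.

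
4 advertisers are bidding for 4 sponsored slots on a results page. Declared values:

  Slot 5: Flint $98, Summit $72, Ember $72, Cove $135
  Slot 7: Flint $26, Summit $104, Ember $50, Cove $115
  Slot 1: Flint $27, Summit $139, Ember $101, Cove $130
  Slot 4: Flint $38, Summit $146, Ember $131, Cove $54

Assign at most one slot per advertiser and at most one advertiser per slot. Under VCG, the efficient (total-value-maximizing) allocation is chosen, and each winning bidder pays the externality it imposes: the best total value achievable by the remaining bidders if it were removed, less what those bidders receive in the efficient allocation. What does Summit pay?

Summit pays $15.

Efficient allocation: Flint→Slot 5 ($98), Summit→Slot 1 ($139), Ember→Slot 4 ($131), Cove→Slot 7 ($115); total welfare W = $483.
Summit receives Slot 1 at value $139, so the others get W − 139 = $344.
Without Summit: best allocation of the remaining 3 bidders over all 4 slots is Flint→Slot 5 ($98), Ember→Slot 4 ($131), Cove→Slot 1 ($130), total $359.
VCG payment = (others' best without Summit) − (others' welfare with Summit) = 359 − 344 = $15.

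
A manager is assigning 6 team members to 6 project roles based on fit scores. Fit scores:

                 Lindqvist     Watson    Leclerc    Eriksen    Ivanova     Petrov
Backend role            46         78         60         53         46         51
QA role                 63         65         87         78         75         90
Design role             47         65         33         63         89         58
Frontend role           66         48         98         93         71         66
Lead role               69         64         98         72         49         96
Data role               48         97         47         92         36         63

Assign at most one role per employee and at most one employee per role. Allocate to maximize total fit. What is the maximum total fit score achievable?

Optimal: Lindqvist→QA role (63 pts), Watson→Backend role (78 pts), Leclerc→Frontend role (98 pts), Eriksen→Data role (92 pts), Ivanova→Design role (89 pts), Petrov→Lead role (96 pts) — total 63+78+98+92+89+96 = 516 pts.
Max-entry greedy (repeatedly take the single best remaining cell) gives 504 pts, worse by 12.
Checked against all permutations: 516 pts is optimal.

Max total: 516 pts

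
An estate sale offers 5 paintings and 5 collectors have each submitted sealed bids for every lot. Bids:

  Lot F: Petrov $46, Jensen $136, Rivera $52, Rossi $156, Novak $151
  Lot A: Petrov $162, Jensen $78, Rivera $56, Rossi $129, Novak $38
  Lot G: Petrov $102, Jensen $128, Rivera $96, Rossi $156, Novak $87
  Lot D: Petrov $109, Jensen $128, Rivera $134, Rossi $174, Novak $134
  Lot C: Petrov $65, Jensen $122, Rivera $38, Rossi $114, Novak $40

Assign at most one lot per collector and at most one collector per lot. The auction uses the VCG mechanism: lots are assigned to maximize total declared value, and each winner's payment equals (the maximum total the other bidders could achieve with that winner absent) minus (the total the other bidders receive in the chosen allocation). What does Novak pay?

Efficient allocation: Petrov→Lot A ($162), Jensen→Lot C ($122), Rivera→Lot D ($134), Rossi→Lot G ($156), Novak→Lot F ($151); total welfare W = $725.
Novak receives Lot F at value $151, so the others get W − 151 = $574.
Without Novak: best allocation of the remaining 4 bidders over all 5 lots is Petrov→Lot A ($162), Jensen→Lot F ($136), Rivera→Lot D ($134), Rossi→Lot G ($156), total $588.
VCG payment = (others' best without Novak) − (others' welfare with Novak) = 588 − 574 = $14.

Novak pays $14.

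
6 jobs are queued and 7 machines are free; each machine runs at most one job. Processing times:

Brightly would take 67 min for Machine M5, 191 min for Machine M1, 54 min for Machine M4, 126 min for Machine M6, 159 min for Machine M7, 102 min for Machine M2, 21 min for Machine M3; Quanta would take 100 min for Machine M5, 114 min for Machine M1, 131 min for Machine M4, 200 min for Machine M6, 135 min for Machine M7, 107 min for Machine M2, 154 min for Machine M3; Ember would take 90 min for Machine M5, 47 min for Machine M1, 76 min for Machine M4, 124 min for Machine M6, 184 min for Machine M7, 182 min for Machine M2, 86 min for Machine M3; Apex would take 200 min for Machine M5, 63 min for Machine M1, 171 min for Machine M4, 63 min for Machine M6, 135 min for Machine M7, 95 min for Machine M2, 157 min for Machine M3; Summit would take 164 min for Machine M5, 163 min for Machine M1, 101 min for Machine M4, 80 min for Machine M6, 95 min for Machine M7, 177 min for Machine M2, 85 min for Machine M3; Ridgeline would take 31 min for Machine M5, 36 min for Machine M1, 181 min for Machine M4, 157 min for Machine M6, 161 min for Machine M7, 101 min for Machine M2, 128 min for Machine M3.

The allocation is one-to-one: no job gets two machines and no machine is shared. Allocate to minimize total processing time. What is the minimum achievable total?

Optimal: Brightly→Machine M3 (21 min), Quanta→Machine M2 (107 min), Ember→Machine M1 (47 min), Apex→Machine M6 (63 min), Summit→Machine M7 (95 min), Ridgeline→Machine M5 (31 min) — total 21+107+47+63+95+31 = 364 min.
Swapping Quanta↔Summit (Quanta→Machine M7 135 min, Summit→Machine M2 177 min) adds 110.
Checked against all permutations: 364 min is optimal.

Minimum total: 364 min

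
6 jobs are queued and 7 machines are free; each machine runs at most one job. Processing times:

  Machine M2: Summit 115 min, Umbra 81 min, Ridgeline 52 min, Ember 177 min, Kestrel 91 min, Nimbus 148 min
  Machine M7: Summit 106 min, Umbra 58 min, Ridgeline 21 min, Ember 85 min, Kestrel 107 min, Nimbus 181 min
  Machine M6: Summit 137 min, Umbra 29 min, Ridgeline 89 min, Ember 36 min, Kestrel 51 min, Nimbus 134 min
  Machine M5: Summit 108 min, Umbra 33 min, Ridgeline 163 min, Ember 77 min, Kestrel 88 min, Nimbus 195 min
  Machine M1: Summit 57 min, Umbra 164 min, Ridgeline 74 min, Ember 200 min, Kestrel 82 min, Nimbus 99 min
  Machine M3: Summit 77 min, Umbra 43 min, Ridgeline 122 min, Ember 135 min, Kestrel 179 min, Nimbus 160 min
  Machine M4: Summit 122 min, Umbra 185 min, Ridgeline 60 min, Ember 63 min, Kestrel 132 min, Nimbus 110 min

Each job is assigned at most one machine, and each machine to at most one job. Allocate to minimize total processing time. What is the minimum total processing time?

Minimum total: 344 min

Optimal: Summit→Machine M3 (77 min), Umbra→Machine M5 (33 min), Ridgeline→Machine M7 (21 min), Ember→Machine M4 (63 min), Kestrel→Machine M6 (51 min), Nimbus→Machine M1 (99 min) — total 77+33+21+63+51+99 = 344 min.
Row-greedy (each job in turn takes its cheapest remaining machine) gives 406 min, worse by 62.
Every other assignment is strictly worse.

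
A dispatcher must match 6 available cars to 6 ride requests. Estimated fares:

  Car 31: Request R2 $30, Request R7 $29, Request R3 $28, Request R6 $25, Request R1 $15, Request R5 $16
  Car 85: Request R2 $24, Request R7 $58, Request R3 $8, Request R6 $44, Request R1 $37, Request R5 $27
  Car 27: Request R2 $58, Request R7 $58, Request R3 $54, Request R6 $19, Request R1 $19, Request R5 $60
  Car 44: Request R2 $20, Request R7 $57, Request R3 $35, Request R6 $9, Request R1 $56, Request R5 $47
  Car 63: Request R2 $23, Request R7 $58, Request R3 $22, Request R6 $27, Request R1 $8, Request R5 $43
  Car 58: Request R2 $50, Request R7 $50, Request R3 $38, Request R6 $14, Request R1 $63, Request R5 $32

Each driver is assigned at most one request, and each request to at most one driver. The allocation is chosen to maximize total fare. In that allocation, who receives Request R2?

Car 27 receives Request R2.

Optimal: Car 31→Request R3 ($28), Car 85→Request R6 ($44), Car 27→Request R2 ($58), Car 44→Request R5 ($47), Car 63→Request R7 ($58), Car 58→Request R1 ($63) — total 28+44+58+47+58+63 = $298.
Max-entry greedy (repeatedly take the single best remaining cell) gives $273, worse by 25.
Next-best assignment: Car 31→Request R2, Car 85→Request R6, Car 27→Request R3, Car 44→Request R5, Car 63→Request R7, Car 58→Request R1 = $296.
No other one-to-one assignment exceeds $298.
Car 27's own top request is Request R5 ($60), but forcing Car 27→Request R5 and reassigning the rest optimally gives only $296 — worse by 2.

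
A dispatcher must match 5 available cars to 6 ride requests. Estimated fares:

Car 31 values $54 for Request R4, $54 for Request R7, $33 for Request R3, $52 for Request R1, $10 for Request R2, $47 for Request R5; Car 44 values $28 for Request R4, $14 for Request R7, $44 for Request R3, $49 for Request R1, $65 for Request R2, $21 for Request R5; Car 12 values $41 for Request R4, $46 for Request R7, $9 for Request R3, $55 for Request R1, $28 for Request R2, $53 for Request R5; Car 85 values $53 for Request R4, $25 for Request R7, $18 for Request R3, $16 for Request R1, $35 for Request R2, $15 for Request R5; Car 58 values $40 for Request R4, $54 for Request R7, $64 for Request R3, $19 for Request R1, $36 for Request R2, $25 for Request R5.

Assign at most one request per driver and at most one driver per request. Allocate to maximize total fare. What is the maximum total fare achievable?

Maximum total: $291

Optimal: Car 31→Request R7 ($54), Car 44→Request R2 ($65), Car 12→Request R1 ($55), Car 85→Request R4 ($53), Car 58→Request R3 ($64) — total 54+65+55+53+64 = $291.
Row-greedy (each driver in turn takes its best remaining request) gives $263, worse by 28.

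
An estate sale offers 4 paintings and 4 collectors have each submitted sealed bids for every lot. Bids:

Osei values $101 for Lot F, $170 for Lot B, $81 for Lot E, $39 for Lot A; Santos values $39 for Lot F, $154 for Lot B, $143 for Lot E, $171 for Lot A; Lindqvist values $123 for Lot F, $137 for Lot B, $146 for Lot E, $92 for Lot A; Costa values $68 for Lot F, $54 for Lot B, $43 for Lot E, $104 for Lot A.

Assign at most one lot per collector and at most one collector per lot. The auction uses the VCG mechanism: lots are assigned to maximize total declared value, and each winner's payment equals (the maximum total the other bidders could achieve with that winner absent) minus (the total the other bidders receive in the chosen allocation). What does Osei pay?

Efficient allocation: Osei→Lot B ($170), Santos→Lot A ($171), Lindqvist→Lot E ($146), Costa→Lot F ($68); total welfare W = $555.
Osei receives Lot B at value $170, so the others get W − 170 = $385.
Without Osei: best allocation of the remaining 3 bidders over all 4 lots is Santos→Lot B ($154), Lindqvist→Lot E ($146), Costa→Lot A ($104), total $404.
VCG payment = (others' best without Osei) − (others' welfare with Osei) = 404 − 385 = $19.

Osei pays $19.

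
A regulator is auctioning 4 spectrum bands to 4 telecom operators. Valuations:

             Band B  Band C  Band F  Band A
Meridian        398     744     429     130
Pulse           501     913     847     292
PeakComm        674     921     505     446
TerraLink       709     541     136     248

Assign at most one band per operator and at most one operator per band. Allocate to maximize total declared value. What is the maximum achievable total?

Maximum total: $2746M

Optimal: Meridian→Band C ($744M), Pulse→Band F ($847M), PeakComm→Band A ($446M), TerraLink→Band B ($709M) — total 744+847+446+709 = $2746M.
Max-entry greedy (repeatedly take the single best remaining cell) gives $2607M, worse by 139.
Next-best assignment: Meridian→Band A, Pulse→Band F, PeakComm→Band C, TerraLink→Band B = $2607M.
Checked against all permutations: $2746M is optimal.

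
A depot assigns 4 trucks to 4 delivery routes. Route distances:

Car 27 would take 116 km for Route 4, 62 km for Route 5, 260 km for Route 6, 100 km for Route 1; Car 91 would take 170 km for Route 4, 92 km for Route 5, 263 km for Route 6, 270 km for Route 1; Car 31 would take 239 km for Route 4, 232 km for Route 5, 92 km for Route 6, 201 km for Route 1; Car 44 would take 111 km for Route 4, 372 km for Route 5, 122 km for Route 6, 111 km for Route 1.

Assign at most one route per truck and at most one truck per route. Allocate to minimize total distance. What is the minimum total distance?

Minimum total: 395 km

Treat this as an assignment problem: match each truck to one route.
Optimal: Car 27→Route 1 (100 km), Car 91→Route 5 (92 km), Car 31→Route 6 (92 km), Car 44→Route 4 (111 km) — total 100+92+92+111 = 395 km.
Min-entry greedy (repeatedly take the single cheapest remaining cell) gives 535 km, worse by 140.
Next-best assignment: Car 27→Route 4, Car 91→Route 5, Car 31→Route 6, Car 44→Route 1 = 411 km.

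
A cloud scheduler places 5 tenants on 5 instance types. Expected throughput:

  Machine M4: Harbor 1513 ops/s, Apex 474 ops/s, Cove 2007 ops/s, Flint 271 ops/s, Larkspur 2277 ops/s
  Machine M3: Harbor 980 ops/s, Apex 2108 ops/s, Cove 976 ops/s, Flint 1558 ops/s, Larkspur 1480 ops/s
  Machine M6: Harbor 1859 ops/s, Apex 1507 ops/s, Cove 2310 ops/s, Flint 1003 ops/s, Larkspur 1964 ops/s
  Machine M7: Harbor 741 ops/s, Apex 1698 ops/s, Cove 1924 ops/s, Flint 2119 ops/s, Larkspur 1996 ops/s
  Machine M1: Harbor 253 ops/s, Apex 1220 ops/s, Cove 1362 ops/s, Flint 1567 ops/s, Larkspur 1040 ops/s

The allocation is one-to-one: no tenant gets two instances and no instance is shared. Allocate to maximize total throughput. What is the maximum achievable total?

Max total: 9735 ops/s

Optimal: Harbor→Machine M6 (1859 ops/s), Apex→Machine M3 (2108 ops/s), Cove→Machine M7 (1924 ops/s), Flint→Machine M1 (1567 ops/s), Larkspur→Machine M4 (2277 ops/s) — total 1859+2108+1924+1567+2277 = 9735 ops/s.
Column-greedy (each instance in turn goes to its best remaining tenant) gives 9067 ops/s, worse by 668.
Swapping Cove↔Apex (Cove→Machine M3 976 ops/s, Apex→Machine M7 1698 ops/s) loses 1358.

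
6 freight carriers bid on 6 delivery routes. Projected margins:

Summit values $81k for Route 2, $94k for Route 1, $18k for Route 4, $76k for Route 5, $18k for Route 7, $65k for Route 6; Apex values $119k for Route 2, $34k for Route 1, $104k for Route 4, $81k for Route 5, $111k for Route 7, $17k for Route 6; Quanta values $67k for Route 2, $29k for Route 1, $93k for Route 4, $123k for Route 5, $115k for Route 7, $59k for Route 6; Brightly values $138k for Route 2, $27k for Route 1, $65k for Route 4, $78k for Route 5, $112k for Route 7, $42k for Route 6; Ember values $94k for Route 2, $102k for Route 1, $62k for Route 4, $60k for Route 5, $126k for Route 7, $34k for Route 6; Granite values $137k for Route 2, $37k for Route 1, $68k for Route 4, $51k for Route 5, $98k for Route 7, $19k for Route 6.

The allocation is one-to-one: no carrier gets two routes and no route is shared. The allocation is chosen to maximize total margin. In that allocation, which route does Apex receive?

Apex receives Route 4.

Optimal: Summit→Route 6 ($65k), Apex→Route 4 ($104k), Quanta→Route 5 ($123k), Brightly→Route 7 ($112k), Ember→Route 1 ($102k), Granite→Route 2 ($137k) — total 65+104+123+112+102+137 = $643k.
Column-greedy (each route in turn goes to its best remaining carrier) gives $630k, worse by 13.
Next-best assignment: Summit→Route 6, Apex→Route 4, Quanta→Route 5, Brightly→Route 2, Ember→Route 1, Granite→Route 7 = $630k.
Apex's own top route is Route 2 ($119k), but forcing Apex→Route 2 and reassigning the rest optimally gives only $589k — worse by 54.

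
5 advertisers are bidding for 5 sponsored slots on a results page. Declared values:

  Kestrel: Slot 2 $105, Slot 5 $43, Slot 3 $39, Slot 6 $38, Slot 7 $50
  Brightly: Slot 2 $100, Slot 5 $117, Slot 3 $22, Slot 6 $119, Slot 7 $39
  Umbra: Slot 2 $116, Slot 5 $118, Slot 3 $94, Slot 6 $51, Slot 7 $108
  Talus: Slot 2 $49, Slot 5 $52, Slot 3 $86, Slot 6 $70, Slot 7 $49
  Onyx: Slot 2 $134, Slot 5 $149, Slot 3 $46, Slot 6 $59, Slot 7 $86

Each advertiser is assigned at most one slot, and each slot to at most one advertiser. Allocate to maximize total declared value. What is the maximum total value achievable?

This is a one-to-one assignment (maximum-weight bipartite matching).
Optimal: Kestrel→Slot 2 ($105), Brightly→Slot 6 ($119), Umbra→Slot 7 ($108), Talus→Slot 3 ($86), Onyx→Slot 5 ($149) — total 105+119+108+86+149 = $567.
Every other assignment is strictly worse.

Maximum total: $567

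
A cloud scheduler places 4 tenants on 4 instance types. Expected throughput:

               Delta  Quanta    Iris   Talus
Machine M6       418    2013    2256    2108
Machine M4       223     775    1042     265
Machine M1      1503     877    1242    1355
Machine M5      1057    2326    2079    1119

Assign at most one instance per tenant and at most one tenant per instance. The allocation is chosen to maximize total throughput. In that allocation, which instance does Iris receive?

Optimal: Delta→Machine M1 (1503 ops/s), Quanta→Machine M5 (2326 ops/s), Iris→Machine M4 (1042 ops/s), Talus→Machine M6 (2108 ops/s) — total 1503+2326+1042+2108 = 6979 ops/s.
Row-greedy (each tenant in turn takes its best remaining instance) gives 6350 ops/s, worse by 629.
Swapping Quanta↔Talus (Quanta→Machine M6 2013 ops/s, Talus→Machine M5 1119 ops/s) loses 1302.
No other one-to-one assignment exceeds 6979 ops/s.
Iris's own top instance is Machine M6 (2256 ops/s), but forcing Iris→Machine M6 and reassigning the rest optimally gives only 6350 ops/s — worse by 629.

Iris receives Machine M4.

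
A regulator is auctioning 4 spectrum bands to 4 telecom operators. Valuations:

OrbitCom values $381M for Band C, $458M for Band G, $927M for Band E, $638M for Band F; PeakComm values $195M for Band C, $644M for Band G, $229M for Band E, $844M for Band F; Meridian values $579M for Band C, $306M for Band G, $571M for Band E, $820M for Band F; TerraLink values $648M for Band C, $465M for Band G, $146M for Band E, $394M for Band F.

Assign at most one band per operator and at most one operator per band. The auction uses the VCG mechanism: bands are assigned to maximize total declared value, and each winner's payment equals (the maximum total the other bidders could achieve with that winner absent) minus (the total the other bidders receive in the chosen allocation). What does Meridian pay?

Meridian pays $200M.

Efficient allocation: OrbitCom→Band E ($927M), PeakComm→Band G ($644M), Meridian→Band F ($820M), TerraLink→Band C ($648M); total welfare W = $3039M.
Meridian receives Band F at value $820M, so the others get W − 820 = $2219M.
Without Meridian: best allocation of the remaining 3 bidders over all 4 bands is OrbitCom→Band E ($927M), PeakComm→Band F ($844M), TerraLink→Band C ($648M), total $2419M.
VCG payment = (others' best without Meridian) − (others' welfare with Meridian) = 2419 − 2219 = $200M.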